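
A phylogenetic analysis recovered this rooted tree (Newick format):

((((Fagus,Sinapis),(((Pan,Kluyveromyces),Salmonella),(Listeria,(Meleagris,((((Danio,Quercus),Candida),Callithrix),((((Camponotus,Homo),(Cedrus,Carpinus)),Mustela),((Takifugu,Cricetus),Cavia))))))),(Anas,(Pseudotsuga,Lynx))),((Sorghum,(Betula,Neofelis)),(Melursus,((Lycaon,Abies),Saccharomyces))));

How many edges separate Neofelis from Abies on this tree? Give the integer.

7

The MRCA of Neofelis and Abies is the node subtending ((Sorghum,(Betula,Neofelis)),(Melursus,((Lycaon,Abies),Saccharomyces))).
From Neofelis up to that node: 3 branches. From Abies up to the same node: 4 branches. Total: 3 + 4 = 7.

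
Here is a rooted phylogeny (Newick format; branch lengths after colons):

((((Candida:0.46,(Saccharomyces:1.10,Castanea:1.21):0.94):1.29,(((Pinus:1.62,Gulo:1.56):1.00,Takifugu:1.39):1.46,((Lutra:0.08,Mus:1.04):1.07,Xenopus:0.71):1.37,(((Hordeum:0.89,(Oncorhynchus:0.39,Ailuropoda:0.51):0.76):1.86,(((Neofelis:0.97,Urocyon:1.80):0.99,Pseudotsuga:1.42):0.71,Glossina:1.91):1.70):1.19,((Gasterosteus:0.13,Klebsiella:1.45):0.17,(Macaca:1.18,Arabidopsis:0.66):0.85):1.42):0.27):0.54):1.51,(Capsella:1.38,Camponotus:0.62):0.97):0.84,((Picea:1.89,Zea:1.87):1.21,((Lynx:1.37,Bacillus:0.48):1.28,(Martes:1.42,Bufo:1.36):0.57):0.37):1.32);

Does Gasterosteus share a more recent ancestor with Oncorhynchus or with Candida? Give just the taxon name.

The MRCA of Gasterosteus and Oncorhynchus subtends (((Hordeum,(Oncorhynchus,Ailuropoda)),(((Neofelis,Urocyon),Pseudotsuga),Glossina)),((Gasterosteus,Klebsiella),(Macaca,Arabidopsis))) (11 taxa).
The MRCA of Gasterosteus and Candida subtends ((Candida,(Saccharomyces,Castanea)),(((Pinus,Gulo),Takifugu),((Lutra,Mus),Xenopus),(((Hordeum,(Oncorhynchus,Ailuropoda)),(((Neofelis,Urocyon),Pseudotsuga),Glossina)),((Gasterosteus,Klebsiella),(Macaca,Arabidopsis))))) (20 taxa).
The first is nested inside the second, so Gasterosteus shares a more recent common ancestor with Oncorhynchus.

Oncorhynchus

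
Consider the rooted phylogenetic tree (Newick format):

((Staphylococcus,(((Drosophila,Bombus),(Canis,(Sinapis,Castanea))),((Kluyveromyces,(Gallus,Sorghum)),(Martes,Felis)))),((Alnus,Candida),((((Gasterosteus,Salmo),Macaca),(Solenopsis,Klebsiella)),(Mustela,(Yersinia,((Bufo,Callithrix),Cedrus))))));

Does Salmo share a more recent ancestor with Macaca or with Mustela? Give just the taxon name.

Macaca

The MRCA of Salmo and Macaca subtends ((Gasterosteus,Salmo),Macaca) (3 taxa).
The MRCA of Salmo and Mustela subtends ((((Gasterosteus,Salmo),Macaca),(Solenopsis,Klebsiella)),(Mustela,(Yersinia,((Bufo,Callithrix),Cedrus)))) (10 taxa).
The first is nested inside the second, so Salmo shares a more recent common ancestor with Macaca.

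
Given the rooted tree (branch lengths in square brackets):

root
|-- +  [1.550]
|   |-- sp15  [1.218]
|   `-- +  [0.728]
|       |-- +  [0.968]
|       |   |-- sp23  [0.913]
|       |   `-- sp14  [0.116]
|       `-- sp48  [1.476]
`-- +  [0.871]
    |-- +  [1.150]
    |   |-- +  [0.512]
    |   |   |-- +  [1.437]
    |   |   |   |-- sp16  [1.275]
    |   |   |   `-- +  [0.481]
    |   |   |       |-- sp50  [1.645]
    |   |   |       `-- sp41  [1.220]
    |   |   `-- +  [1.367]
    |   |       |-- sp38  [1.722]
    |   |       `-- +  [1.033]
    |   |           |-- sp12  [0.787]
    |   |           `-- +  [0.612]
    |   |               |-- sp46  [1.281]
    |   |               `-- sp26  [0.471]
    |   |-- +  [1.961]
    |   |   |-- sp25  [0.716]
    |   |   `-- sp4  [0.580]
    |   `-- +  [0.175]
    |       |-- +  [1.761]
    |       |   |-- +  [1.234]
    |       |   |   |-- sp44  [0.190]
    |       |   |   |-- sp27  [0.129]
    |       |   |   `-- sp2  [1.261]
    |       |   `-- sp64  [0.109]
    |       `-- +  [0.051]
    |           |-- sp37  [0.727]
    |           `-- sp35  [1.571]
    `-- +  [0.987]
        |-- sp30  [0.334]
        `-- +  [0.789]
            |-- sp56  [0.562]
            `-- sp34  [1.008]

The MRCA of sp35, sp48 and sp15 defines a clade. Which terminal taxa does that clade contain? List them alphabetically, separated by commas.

sp12, sp14, sp15, sp16, sp2, sp23, sp25, sp26, sp27, sp30, sp34, sp35, sp37, sp38, sp4, sp41, sp44, sp46, sp48, sp50, sp56, sp64

Tracing sp35: it sits inside (sp37,sp35).
Tracing sp48: it sits inside ((sp23,sp14),sp48).
Tracing sp15: it sits inside (sp15,((sp23,sp14),sp48)).
The smallest clade enclosing all 3 is the whole tree (their MRCA is the root), so the answer is all 22 tips in alphabetical order.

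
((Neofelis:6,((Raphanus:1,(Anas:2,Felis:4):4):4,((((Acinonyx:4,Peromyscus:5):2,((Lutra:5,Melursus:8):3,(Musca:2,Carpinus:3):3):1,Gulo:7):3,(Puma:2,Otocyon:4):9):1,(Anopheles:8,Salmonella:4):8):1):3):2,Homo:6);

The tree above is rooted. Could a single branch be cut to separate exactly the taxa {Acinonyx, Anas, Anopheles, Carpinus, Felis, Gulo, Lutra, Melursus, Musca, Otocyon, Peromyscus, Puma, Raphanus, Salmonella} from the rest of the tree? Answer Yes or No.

The most recent common ancestor of these taxa subtends ((Raphanus,(Anas,Felis)),((((Acinonyx,Peromyscus),((Lutra,Melursus),(Musca,Carpinus)),Gulo),(Puma,Otocyon)),(Anopheles,Salmonella))).
That clade has exactly 14 tips — every listed taxon and nothing else — so the group is monophyletic.

Yes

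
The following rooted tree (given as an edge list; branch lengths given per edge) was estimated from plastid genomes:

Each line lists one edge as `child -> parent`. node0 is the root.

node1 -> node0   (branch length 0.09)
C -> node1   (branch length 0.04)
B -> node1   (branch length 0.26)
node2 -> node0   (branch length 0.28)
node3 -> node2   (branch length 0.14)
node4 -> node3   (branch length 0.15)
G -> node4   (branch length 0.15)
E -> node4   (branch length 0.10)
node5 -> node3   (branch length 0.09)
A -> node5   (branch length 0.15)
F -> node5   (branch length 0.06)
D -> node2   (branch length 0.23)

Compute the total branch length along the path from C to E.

The path runs C → … → MRCA → … → E; the MRCA is the root of the tree.
Branch lengths along that path: 0.04 + 0.09 + 0.28 + 0.14 + 0.15 + 0.10 = 0.80.

0.80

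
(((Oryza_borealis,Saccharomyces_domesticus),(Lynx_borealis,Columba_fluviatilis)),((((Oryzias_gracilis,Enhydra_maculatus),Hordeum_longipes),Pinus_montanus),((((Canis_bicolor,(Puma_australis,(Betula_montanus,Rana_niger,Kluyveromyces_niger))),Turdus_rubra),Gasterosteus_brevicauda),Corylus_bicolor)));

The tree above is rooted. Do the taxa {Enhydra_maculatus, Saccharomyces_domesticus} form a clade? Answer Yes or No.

The MRCA of the listed taxa is the root, so the smallest clade containing them is the whole tree.
That clade also contains Betula_montanus, Canis_bicolor, Columba_fluviatilis, Corylus_bicolor, Gasterosteus_brevicauda, Hordeum_longipes, Kluyveromyces_niger, Lynx_borealis, Oryza_borealis, Oryzias_gracilis, Pinus_montanus, Puma_australis, Rana_niger, Turdus_rubra, which are not in the proposed group, so the group is not monophyletic.

No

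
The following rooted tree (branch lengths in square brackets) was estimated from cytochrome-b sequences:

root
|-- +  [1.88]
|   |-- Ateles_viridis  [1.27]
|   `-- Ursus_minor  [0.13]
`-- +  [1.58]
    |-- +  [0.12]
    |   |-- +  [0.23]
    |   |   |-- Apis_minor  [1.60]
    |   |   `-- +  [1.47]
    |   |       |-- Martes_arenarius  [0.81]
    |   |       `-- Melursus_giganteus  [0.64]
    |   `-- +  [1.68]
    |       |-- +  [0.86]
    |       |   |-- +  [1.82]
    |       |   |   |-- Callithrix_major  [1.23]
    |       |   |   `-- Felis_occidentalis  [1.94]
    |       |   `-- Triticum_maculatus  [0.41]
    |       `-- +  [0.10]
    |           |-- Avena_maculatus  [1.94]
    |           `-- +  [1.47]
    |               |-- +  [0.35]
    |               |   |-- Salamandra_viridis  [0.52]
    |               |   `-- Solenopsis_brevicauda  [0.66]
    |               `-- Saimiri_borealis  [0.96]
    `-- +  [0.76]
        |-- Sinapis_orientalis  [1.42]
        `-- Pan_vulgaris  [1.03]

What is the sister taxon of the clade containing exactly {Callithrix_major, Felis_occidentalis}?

Triticum_maculatus

The clade containing exactly {Callithrix_major, Felis_occidentalis} attaches to the tree at the node subtending ((Callithrix_major,Felis_occidentalis),Triticum_maculatus).
The other lineage descending from that same node — the sister group — is the single tip Triticum_maculatus.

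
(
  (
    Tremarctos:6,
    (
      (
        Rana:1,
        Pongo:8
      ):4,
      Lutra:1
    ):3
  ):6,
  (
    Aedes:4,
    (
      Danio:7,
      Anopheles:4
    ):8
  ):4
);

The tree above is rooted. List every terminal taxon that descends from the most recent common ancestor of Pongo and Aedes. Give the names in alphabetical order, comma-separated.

Tracing Pongo: it sits inside (Rana,Pongo).
Tracing Aedes: it sits inside (Aedes,(Danio,Anopheles)).
The smallest clade enclosing both is the whole tree (their MRCA is the root), so the answer is all 7 tips in alphabetical order.

Aedes, Anopheles, Danio, Lutra, Pongo, Rana, Tremarctos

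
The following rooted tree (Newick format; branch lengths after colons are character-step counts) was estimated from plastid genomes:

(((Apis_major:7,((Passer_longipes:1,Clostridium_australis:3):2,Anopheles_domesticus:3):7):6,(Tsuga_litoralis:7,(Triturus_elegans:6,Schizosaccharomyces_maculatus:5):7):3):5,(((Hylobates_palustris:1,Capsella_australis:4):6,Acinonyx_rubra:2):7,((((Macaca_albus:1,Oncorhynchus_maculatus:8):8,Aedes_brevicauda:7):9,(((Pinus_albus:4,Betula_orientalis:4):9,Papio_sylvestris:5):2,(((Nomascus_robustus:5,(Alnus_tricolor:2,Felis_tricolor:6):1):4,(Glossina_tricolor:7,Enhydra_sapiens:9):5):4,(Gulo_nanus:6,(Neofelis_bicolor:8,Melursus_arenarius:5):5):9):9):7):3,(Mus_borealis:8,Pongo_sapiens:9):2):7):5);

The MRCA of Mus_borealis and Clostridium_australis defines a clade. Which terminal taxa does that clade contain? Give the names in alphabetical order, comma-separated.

Tracing Mus_borealis: it sits inside (Mus_borealis,Pongo_sapiens).
Tracing Clostridium_australis: it sits inside (Passer_longipes,Clostridium_australis).
The smallest clade enclosing both is the whole tree (their MRCA is the root), so the answer is all 26 tips in alphabetical order.

Acinonyx_rubra, Aedes_brevicauda, Alnus_tricolor, Anopheles_domesticus, Apis_major, Betula_orientalis, Capsella_australis, Clostridium_australis, Enhydra_sapiens, Felis_tricolor, Glossina_tricolor, Gulo_nanus, Hylobates_palustris, Macaca_albus, Melursus_arenarius, Mus_borealis, Neofelis_bicolor, Nomascus_robustus, Oncorhynchus_maculatus, Papio_sylvestris, Passer_longipes, Pinus_albus, Pongo_sapiens, Schizosaccharomyces_maculatus, Triturus_elegans, Tsuga_litoralis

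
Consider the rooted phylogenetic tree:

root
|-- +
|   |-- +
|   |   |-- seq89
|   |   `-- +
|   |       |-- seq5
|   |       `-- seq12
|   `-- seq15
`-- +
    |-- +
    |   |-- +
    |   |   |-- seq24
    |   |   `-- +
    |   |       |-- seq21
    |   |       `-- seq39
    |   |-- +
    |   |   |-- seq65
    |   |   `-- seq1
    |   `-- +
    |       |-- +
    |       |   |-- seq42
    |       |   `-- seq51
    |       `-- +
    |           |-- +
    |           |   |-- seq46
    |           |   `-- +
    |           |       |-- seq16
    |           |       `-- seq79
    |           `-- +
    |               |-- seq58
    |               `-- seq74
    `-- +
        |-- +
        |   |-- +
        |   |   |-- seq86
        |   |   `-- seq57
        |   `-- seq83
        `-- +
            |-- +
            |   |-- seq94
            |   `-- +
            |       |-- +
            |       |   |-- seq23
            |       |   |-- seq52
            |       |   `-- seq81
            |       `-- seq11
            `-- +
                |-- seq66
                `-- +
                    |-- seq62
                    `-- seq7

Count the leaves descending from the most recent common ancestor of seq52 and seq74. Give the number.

The MRCA of seq52 and seq74 is the node subtending (((seq24,(seq21,seq39)),(seq65,seq1),((seq42,seq51),((seq46,(seq16,seq79)),(seq58,seq74)))),(((seq86,seq57),seq83),((seq94,((seq23,seq52,seq81),seq11)),(seq66,(seq62,seq7))))).
That clade contains 23 terminal taxa: seq1, seq11, seq16, seq21, seq23, seq24, seq39, seq42, seq46, seq51, seq52, seq57, seq58, seq62, seq65, seq66, seq7, seq74, seq79, seq81, seq83, seq86, seq94.

23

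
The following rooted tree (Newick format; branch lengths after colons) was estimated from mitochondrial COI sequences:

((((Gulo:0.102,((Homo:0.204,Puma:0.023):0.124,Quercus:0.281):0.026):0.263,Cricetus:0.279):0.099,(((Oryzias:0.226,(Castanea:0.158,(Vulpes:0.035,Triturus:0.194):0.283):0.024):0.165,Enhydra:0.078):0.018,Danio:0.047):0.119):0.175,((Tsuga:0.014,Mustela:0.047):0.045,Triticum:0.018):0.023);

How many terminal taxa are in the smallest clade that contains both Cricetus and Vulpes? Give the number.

11

The MRCA of Cricetus and Vulpes is the node subtending (((Gulo,((Homo,Puma),Quercus)),Cricetus),(((Oryzias,(Castanea,(Vulpes,Triturus))),Enhydra),Danio)).
That clade contains 11 terminal taxa: Castanea, Cricetus, Danio, Enhydra, Gulo, Homo, Oryzias, Puma, Quercus, Triturus, Vulpes.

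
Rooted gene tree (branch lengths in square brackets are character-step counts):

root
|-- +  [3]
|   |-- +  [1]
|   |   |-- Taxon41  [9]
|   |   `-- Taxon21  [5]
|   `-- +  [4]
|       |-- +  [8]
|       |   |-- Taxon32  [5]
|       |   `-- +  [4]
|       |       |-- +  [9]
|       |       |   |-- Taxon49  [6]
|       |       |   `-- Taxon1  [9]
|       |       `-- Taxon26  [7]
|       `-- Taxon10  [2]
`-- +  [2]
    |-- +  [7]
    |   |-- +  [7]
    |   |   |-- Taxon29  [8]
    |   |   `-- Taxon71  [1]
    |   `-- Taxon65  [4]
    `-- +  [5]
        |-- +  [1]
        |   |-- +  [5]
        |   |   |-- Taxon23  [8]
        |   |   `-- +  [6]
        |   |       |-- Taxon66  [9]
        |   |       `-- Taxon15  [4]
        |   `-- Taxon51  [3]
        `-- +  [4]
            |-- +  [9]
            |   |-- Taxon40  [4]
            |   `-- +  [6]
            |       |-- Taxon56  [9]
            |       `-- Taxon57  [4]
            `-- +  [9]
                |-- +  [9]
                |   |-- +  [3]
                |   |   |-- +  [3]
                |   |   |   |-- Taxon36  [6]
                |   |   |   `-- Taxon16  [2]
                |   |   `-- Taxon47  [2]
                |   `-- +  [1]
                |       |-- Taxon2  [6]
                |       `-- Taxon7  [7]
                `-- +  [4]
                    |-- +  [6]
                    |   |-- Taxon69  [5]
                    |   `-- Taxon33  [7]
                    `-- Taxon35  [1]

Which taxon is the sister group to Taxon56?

Taxon57

Taxon56 attaches to the tree at the node subtending (Taxon56,Taxon57).
The other lineage descending from that same node — the sister group — is the single tip Taxon57.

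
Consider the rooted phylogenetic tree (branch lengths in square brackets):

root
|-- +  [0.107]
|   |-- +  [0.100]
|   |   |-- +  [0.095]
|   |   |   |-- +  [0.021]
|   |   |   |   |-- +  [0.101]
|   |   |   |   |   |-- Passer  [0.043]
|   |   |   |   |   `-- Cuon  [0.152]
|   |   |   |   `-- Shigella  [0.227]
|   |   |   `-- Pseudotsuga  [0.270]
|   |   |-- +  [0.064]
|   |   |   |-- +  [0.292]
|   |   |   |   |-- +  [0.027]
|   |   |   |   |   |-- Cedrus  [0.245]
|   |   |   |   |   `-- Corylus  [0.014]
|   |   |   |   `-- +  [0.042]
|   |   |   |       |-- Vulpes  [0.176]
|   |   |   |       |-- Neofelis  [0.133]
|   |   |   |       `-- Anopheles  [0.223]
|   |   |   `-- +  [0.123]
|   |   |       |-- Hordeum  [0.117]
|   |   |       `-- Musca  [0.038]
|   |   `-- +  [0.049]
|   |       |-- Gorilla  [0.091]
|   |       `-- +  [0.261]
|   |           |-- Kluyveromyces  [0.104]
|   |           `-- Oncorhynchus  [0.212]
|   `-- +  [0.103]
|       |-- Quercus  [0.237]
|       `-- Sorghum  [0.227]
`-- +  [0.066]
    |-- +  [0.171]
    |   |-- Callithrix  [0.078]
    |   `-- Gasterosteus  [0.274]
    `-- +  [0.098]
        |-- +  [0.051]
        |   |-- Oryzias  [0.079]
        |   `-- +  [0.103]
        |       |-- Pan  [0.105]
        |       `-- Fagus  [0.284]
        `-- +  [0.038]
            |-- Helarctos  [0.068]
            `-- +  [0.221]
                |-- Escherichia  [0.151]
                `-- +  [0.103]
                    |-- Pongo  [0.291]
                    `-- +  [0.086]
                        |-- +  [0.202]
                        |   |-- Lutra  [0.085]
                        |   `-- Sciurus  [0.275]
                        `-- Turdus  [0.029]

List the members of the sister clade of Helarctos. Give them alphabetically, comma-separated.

Helarctos attaches to the tree at the node subtending (Helarctos,(Escherichia,(Pongo,((Lutra,Sciurus),Turdus)))).
The other lineage descending from that same node — the sister group — is (Escherichia,(Pongo,((Lutra,Sciurus),Turdus))); its 5 tips in alphabetical order are the answer.

Escherichia, Lutra, Pongo, Sciurus, Turdus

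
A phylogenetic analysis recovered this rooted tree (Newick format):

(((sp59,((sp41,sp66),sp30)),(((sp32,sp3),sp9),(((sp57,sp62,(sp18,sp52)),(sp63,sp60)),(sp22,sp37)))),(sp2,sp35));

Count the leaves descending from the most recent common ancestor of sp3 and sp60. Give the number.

The MRCA of sp3 and sp60 is the node subtending (((sp32,sp3),sp9),(((sp57,sp62,(sp18,sp52)),(sp63,sp60)),(sp22,sp37))).
That clade contains 11 terminal taxa: sp18, sp22, sp3, sp32, sp37, sp52, sp57, sp60, sp62, sp63, sp9.

11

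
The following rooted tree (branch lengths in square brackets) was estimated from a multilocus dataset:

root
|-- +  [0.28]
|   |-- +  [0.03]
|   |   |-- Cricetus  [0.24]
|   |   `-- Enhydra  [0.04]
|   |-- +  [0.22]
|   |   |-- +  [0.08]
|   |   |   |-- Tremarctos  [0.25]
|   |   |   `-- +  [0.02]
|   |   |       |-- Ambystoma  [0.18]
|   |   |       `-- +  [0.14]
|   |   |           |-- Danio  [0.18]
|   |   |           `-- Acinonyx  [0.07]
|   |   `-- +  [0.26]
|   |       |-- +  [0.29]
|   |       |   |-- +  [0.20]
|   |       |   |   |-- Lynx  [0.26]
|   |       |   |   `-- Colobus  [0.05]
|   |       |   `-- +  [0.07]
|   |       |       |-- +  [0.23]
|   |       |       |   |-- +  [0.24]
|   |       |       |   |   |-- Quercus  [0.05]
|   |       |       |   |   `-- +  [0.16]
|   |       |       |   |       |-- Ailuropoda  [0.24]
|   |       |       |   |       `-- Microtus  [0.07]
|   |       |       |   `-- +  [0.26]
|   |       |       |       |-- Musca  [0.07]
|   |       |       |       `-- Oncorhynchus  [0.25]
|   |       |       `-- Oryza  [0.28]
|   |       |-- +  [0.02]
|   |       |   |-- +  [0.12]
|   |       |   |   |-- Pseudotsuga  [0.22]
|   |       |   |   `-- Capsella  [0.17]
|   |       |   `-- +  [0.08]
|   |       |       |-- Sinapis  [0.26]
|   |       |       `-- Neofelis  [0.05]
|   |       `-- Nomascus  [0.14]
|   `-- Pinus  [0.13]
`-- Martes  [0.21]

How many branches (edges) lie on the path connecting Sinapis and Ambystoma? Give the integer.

The MRCA of Sinapis and Ambystoma is the node subtending ((Tremarctos,(Ambystoma,(Danio,Acinonyx))),(((Lynx,Colobus),(((Quercus,(Ailuropoda,Microtus)),(Musca,Oncorhynchus)),Oryza)),((Pseudotsuga,Capsella),(Sinapis,Neofelis)),Nomascus)).
From Sinapis up to that node: 4 branches. From Ambystoma up to the same node: 3 branches. Total: 4 + 3 = 7.

7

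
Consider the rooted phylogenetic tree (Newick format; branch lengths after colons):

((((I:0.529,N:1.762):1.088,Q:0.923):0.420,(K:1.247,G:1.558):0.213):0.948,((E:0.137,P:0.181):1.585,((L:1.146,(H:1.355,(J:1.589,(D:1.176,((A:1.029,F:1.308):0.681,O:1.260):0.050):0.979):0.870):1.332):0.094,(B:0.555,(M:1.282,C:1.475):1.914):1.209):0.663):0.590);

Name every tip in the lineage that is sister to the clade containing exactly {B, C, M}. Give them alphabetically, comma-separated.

A, D, F, H, J, L, O

The clade containing exactly {B, C, M} attaches to the tree at the node subtending ((L,(H,(J,(D,((A,F),O))))),(B,(M,C))).
The other lineage descending from that same node — the sister group — is (L,(H,(J,(D,((A,F),O))))); its 7 tips in alphabetical order are the answer.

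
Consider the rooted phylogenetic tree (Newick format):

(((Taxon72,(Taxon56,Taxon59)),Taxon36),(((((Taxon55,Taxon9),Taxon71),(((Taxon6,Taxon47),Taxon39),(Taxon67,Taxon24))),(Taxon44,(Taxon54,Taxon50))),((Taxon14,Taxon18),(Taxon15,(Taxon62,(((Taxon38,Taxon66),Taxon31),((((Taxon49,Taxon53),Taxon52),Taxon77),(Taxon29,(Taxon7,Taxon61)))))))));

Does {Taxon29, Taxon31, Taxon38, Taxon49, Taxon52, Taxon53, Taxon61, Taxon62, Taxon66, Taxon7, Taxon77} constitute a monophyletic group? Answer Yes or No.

Yes

The most recent common ancestor of these taxa subtends (Taxon62,(((Taxon38,Taxon66),Taxon31),((((Taxon49,Taxon53),Taxon52),Taxon77),(Taxon29,(Taxon7,Taxon61))))).
That clade has exactly 11 tips — every listed taxon and nothing else — so the group is monophyletic.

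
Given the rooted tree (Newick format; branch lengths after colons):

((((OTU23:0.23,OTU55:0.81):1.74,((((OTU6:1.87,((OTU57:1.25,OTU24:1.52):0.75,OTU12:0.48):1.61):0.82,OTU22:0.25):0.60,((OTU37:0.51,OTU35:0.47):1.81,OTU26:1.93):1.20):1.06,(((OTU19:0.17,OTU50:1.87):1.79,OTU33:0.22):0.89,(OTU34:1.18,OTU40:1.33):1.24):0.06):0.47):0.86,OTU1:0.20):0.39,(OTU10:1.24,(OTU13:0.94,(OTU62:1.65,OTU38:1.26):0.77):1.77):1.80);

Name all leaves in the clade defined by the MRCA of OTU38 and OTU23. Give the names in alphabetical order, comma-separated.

OTU1, OTU10, OTU12, OTU13, OTU19, OTU22, OTU23, OTU24, OTU26, OTU33, OTU34, OTU35, OTU37, OTU38, OTU40, OTU50, OTU55, OTU57, OTU6, OTU62

Tracing OTU38: it sits inside (OTU62,OTU38).
Tracing OTU23: it sits inside (OTU23,OTU55).
The smallest clade enclosing both is the whole tree (their MRCA is the root), so the answer is all 20 tips in alphabetical order.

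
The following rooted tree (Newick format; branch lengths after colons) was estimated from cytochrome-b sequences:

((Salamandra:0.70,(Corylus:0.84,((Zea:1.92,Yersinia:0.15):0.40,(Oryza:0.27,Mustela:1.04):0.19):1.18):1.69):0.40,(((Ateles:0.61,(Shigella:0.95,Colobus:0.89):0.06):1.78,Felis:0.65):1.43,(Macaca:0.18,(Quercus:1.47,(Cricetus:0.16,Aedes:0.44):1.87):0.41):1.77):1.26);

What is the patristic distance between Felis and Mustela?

The path runs Felis → … → MRCA → … → Mustela; the MRCA is the root of the tree.
Branch lengths along that path: 0.65 + 1.43 + 1.26 + 0.40 + 1.69 + 1.18 + 0.19 + 1.04 = 7.84.

7.84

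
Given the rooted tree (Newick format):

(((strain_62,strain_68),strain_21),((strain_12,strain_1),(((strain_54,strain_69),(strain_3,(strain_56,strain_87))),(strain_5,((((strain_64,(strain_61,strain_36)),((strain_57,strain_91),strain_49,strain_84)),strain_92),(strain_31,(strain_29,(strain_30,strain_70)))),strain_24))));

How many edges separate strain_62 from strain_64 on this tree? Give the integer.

11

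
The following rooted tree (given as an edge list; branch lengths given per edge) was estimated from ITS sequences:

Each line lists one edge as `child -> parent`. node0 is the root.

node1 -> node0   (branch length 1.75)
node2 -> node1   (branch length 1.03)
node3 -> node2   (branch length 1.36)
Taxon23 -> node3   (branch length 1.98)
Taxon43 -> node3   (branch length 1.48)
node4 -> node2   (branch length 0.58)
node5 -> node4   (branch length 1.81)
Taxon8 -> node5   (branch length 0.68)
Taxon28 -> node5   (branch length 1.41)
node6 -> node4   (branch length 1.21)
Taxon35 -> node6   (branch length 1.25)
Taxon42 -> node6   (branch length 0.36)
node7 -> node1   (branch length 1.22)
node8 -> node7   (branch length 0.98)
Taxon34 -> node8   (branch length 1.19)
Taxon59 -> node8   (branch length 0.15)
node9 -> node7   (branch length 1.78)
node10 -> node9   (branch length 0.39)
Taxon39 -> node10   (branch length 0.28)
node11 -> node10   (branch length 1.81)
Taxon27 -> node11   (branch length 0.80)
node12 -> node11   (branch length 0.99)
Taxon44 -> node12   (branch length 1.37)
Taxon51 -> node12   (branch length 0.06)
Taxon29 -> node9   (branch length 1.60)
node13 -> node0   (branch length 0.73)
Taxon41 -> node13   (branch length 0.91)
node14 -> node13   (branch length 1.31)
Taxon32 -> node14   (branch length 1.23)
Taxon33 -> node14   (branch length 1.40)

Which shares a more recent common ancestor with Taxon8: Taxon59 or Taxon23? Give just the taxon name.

Taxon23

The MRCA of Taxon8 and Taxon23 subtends ((Taxon23,Taxon43),((Taxon8,Taxon28),(Taxon35,Taxon42))) (6 taxa).
The MRCA of Taxon8 and Taxon59 subtends (((Taxon23,Taxon43),((Taxon8,Taxon28),(Taxon35,Taxon42))),((Taxon34,Taxon59),((Taxon39,(Taxon27,(Taxon44,Taxon51))),Taxon29))) (13 taxa).
The first is nested inside the second, so Taxon8 shares a more recent common ancestor with Taxon23.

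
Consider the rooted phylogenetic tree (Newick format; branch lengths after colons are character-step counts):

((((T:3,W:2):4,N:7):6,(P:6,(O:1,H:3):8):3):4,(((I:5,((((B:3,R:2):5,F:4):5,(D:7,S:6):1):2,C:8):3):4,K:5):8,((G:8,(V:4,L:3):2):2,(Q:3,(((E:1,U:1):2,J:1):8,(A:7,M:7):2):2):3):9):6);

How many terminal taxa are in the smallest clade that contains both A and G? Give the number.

9

The MRCA of A and G is the node subtending ((G,(V,L)),(Q,(((E,U),J),(A,M)))).
That clade contains 9 terminal taxa: A, E, G, J, L, M, Q, U, V.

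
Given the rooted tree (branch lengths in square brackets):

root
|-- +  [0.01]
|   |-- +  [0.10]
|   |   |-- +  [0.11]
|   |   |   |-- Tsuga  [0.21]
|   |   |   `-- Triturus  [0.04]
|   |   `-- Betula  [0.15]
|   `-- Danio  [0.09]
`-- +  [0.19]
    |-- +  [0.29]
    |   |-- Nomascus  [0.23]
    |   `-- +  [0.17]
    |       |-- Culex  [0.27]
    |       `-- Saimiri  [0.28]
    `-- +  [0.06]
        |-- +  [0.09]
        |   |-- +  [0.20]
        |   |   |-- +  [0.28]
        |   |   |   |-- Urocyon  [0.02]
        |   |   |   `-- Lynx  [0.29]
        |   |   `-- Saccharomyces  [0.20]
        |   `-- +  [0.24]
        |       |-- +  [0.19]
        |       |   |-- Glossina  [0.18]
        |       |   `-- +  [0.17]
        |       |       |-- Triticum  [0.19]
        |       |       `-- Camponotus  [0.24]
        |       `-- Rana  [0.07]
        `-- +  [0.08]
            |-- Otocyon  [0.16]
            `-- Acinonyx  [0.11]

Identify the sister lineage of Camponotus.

Triticum

Camponotus attaches to the tree at the node subtending (Triticum,Camponotus).
The other lineage descending from that same node — the sister group — is the single tip Triticum.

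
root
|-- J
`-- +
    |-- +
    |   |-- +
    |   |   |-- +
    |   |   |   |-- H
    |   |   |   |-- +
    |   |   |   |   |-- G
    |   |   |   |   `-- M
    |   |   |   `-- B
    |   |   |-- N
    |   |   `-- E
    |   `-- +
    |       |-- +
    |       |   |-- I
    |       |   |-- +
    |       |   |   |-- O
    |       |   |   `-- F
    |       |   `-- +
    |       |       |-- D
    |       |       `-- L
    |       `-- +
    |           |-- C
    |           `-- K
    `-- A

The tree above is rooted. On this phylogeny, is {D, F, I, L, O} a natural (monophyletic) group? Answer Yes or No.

Yes

The most recent common ancestor of these taxa subtends (I,(O,F),(D,L)).
That clade has exactly 5 tips — every listed taxon and nothing else — so the group is monophyletic.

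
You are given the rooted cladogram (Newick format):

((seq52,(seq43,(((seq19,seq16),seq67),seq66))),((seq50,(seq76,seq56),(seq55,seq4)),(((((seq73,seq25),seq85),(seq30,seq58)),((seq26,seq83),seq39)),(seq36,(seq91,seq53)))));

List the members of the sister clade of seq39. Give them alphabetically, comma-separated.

seq26, seq83

seq39 attaches to the tree at the node subtending ((seq26,seq83),seq39).
The other lineage descending from that same node — the sister group — is (seq26,seq83); its 2 tips in alphabetical order are the answer.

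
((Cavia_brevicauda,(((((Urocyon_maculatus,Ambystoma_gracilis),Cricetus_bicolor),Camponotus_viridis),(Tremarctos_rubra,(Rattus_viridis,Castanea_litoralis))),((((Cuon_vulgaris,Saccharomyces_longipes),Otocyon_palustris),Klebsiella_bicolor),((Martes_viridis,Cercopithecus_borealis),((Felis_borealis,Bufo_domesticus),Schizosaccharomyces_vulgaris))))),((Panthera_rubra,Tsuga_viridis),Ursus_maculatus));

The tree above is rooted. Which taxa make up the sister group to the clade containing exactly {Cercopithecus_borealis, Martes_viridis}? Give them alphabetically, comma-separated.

Bufo_domesticus, Felis_borealis, Schizosaccharomyces_vulgaris

The clade containing exactly {Cercopithecus_borealis, Martes_viridis} attaches to the tree at the node subtending ((Martes_viridis,Cercopithecus_borealis),((Felis_borealis,Bufo_domesticus),Schizosaccharomyces_vulgaris)).
The other lineage descending from that same node — the sister group — is ((Felis_borealis,Bufo_domesticus),Schizosaccharomyces_vulgaris); its 3 tips in alphabetical order are the answer.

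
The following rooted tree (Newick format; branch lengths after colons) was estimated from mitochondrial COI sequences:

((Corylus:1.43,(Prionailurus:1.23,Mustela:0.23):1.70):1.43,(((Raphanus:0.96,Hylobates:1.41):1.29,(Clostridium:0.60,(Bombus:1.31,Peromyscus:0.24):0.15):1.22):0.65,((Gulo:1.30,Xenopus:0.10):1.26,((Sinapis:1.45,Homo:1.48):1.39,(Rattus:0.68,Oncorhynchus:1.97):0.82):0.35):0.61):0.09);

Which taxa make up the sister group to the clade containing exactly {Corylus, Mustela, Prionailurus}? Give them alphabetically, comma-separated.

Bombus, Clostridium, Gulo, Homo, Hylobates, Oncorhynchus, Peromyscus, Raphanus, Rattus, Sinapis, Xenopus

The clade containing exactly {Corylus, Mustela, Prionailurus} attaches directly to the root of the tree.
The other lineage descending from that same node — the sister group — is (((Raphanus,Hylobates),(Clostridium,(Bombus,Peromyscus))),((Gulo,Xenopus),((Sinapis,Homo),(Rattus,Oncorhynchus)))); its 11 tips in alphabetical order are the answer.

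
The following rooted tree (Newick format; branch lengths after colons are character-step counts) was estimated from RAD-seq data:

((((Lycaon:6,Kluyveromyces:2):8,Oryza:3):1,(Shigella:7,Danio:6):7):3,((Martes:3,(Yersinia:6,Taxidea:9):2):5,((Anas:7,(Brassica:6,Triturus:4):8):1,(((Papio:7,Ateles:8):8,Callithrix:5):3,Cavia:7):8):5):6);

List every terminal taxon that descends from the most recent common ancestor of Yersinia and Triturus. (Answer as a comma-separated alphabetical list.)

Anas, Ateles, Brassica, Callithrix, Cavia, Martes, Papio, Taxidea, Triturus, Yersinia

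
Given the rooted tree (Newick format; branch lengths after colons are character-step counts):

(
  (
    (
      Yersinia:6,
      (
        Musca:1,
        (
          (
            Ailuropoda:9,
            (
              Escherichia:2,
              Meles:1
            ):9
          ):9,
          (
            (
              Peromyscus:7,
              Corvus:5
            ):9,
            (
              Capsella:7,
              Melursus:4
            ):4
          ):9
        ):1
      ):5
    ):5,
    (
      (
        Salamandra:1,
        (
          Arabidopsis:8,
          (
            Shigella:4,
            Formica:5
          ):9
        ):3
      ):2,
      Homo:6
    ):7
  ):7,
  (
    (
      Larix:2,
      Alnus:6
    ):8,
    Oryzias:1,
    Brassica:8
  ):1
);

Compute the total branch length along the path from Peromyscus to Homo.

49

The path runs Peromyscus → … → MRCA → … → Homo; the MRCA is the node subtending ((Yersinia,(Musca,((Ailuropoda,(Escherichia,Meles)),((Peromyscus,Corvus),(Capsella,Melursus))))),((Salamandra,(Arabidopsis,(Shigella,Formica))),Homo)).
Branch lengths along that path: 7 + 9 + 9 + 1 + 5 + 5 + 7 + 6 = 49.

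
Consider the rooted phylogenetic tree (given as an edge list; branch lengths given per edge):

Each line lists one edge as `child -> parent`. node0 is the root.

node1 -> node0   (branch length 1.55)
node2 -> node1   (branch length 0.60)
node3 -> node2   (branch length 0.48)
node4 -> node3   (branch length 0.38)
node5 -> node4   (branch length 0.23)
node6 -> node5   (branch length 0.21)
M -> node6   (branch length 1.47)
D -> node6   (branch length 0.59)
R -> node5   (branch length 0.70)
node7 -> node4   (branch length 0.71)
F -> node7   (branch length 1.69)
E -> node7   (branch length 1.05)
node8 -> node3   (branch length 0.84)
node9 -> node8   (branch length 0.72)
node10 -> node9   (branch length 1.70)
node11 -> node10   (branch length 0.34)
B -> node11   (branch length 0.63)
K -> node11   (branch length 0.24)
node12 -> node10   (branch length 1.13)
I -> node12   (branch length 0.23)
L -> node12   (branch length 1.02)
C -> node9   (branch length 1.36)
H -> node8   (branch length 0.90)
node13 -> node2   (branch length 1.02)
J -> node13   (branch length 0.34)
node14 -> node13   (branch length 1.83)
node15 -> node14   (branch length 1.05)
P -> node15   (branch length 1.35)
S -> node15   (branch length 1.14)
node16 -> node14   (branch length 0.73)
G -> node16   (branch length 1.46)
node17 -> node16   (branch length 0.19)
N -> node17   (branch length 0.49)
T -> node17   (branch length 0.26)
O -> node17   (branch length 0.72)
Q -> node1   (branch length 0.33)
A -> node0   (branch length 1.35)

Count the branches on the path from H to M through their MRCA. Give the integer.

6

The MRCA of H and M is the node subtending ((((M,D),R),(F,E)),((((B,K),(I,L)),C),H)).
From H up to that node: 2 branches. From M up to the same node: 4 branches. Total: 2 + 4 = 6.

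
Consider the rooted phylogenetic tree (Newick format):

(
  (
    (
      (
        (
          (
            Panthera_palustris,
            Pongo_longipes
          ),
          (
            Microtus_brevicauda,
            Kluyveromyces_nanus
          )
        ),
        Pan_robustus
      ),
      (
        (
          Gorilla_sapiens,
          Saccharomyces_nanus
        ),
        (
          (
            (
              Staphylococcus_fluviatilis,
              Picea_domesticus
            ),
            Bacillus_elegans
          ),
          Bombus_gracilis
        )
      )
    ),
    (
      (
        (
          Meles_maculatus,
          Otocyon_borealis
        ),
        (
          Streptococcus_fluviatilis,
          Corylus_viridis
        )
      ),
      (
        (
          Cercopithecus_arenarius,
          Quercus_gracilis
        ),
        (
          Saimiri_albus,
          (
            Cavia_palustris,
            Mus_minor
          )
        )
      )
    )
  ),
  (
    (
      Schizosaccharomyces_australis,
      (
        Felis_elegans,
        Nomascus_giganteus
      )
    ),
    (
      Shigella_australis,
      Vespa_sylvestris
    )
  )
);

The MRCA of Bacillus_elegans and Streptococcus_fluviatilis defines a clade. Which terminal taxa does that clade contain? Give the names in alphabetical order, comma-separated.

Bacillus_elegans, Bombus_gracilis, Cavia_palustris, Cercopithecus_arenarius, Corylus_viridis, Gorilla_sapiens, Kluyveromyces_nanus, Meles_maculatus, Microtus_brevicauda, Mus_minor, Otocyon_borealis, Pan_robustus, Panthera_palustris, Picea_domesticus, Pongo_longipes, Quercus_gracilis, Saccharomyces_nanus, Saimiri_albus, Staphylococcus_fluviatilis, Streptococcus_fluviatilis

Tracing Bacillus_elegans: it sits inside ((Staphylococcus_fluviatilis,Picea_domesticus),Bacillus_elegans).
Tracing Streptococcus_fluviatilis: it sits inside (Streptococcus_fluviatilis,Corylus_viridis).
The smallest clade enclosing both is (((((Panthera_palustris,Pongo_longipes),(Microtus_brevicauda,Kluyveromyces_nanus)),Pan_robustus),((Gorilla_sapiens,Saccharomyces_nanus),(((Staphylococcus_fluviatilis,Picea_domesticus),Bacillus_elegans),Bombus_gracilis))),(((Meles_maculatus,Otocyon_borealis),(Streptococcus_fluviatilis,Corylus_viridis)),((Cercopithecus_arenarius,Quercus_gracilis),(Saimiri_albus,(Cavia_palustris,Mus_minor))))); the answer is its 20 terminal taxa in alphabetical order.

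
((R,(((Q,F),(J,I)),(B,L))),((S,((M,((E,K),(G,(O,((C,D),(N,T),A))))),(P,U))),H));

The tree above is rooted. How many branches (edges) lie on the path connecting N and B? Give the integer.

14

The MRCA of N and B is the root of the tree.
From N up to that node: 10 branches. From B up to the same node: 4 branches. Total: 10 + 4 = 14.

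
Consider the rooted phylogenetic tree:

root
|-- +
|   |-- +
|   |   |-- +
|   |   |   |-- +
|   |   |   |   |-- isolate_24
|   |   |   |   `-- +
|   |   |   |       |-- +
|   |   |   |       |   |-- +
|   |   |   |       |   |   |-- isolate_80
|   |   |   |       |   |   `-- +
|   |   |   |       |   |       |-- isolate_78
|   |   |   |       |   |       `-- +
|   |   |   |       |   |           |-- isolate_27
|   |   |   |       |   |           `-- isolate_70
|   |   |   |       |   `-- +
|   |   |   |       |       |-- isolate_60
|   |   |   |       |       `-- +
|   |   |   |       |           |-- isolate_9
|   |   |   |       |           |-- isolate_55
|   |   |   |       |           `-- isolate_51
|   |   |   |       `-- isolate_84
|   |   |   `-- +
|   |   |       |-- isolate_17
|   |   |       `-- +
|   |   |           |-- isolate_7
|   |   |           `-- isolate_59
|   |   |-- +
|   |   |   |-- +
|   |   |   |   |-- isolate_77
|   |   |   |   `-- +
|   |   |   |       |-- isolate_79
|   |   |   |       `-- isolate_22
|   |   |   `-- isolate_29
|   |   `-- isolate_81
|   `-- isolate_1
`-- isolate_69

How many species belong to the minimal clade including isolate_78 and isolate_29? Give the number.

The MRCA of isolate_78 and isolate_29 is the node subtending (((isolate_24,(((isolate_80,(isolate_78,(isolate_27,isolate_70))),(isolate_60,(isolate_9,isolate_55,isolate_51))),isolate_84)),(isolate_17,(isolate_7,isolate_59))),((isolate_77,(isolate_79,isolate_22)),isolate_29),isolate_81).
That clade contains 18 terminal taxa: isolate_17, isolate_22, isolate_24, isolate_27, isolate_29, isolate_51, isolate_55, isolate_59, isolate_60, isolate_7, isolate_70, isolate_77, isolate_78, isolate_79, isolate_80, isolate_81, isolate_84, isolate_9.

18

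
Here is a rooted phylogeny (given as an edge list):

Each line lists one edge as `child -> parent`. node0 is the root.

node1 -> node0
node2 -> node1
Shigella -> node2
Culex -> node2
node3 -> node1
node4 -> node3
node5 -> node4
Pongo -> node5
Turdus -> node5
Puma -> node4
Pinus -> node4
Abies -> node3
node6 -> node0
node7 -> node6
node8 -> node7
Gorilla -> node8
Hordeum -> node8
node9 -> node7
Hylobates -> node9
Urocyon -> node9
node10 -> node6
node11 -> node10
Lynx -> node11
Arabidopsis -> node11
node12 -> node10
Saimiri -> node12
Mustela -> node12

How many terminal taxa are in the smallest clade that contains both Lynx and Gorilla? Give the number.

8

The MRCA of Lynx and Gorilla is the node subtending (((Gorilla,Hordeum),(Hylobates,Urocyon)),((Lynx,Arabidopsis),(Saimiri,Mustela))).
That clade contains 8 terminal taxa: Arabidopsis, Gorilla, Hordeum, Hylobates, Lynx, Mustela, Saimiri, Urocyon.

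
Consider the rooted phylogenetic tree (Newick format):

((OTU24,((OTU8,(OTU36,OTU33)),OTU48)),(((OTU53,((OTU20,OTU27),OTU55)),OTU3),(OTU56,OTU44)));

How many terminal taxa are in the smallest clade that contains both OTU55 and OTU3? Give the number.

5

The MRCA of OTU55 and OTU3 is the node subtending ((OTU53,((OTU20,OTU27),OTU55)),OTU3).
That clade contains 5 terminal taxa: OTU20, OTU27, OTU3, OTU53, OTU55.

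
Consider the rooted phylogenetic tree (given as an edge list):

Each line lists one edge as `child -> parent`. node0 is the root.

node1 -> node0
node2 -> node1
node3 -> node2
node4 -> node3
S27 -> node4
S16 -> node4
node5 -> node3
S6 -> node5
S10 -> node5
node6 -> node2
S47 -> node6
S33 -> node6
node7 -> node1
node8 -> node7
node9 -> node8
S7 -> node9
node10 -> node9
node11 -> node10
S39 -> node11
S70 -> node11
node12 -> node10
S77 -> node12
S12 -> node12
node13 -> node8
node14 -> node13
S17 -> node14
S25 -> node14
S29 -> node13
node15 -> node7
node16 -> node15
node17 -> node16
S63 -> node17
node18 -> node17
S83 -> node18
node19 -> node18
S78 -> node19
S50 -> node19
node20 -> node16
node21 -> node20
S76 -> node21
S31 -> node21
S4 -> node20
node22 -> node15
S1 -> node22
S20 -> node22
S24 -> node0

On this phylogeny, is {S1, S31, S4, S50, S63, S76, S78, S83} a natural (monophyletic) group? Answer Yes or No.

No

The MRCA of the listed taxa subtends (((S63,(S83,(S78,S50))),((S76,S31),S4)),(S1,S20)).
That clade also contains S20, which is not in the proposed group, so the group is not monophyletic.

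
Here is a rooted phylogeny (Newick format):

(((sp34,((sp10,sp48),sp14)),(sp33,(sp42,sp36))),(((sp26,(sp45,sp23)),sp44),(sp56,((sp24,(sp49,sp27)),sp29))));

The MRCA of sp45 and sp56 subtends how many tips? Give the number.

9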